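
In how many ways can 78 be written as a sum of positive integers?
12132164

p(n) counts ways to write n as a sum of positive integers (order ignored).
Euler's pentagonal recurrence: p(k) = p(k-1) + p(k-2) - p(k-5) - p(k-7) + p(k-12) + p(k-15) - ... (offsets j(3j∓1)/2, signs ++--, p(0)=1, p(<0)=0).
DP table for k = 0..77: p(0)=1, p(1)=1, p(2)=2, p(3)=3, p(4)=5, p(5)=7, p(6)=11, p(7)=15, p(8)=22, p(9)=30, p(10)=42, p(11)=56, p(12)=77, p(13)=101, p(14)=135, p(15)=176, p(16)=231, p(17)=297, p(18)=385, p(19)=490, p(20)=627, p(21)=792, p(22)=1002, p(23)=1255, p(24)=1575, p(25)=1958, p(26)=2436, p(27)=3010, p(28)=3718, p(29)=4565, p(30)=5604, p(31)=6842, p(32)=8349, p(33)=10143, p(34)=12310, p(35)=14883, p(36)=17977, p(37)=21637, p(38)=26015, p(39)=31185, p(40)=37338, p(41)=44583, p(42)=53174, p(43)=63261, p(44)=75175, p(45)=89134, p(46)=105558, p(47)=124754, p(48)=147273, p(49)=173525, p(50)=204226, p(51)=239943, p(52)=281589, p(53)=329931, p(54)=386155, p(55)=451276, p(56)=526823, p(57)=614154, p(58)=715220, p(59)=831820, p(60)=966467, p(61)=1121505, p(62)=1300156, p(63)=1505499, p(64)=1741630, p(65)=2012558, p(66)=2323520, p(67)=2679689, p(68)=3087735, p(69)=3554345, p(70)=4087968, p(71)=4697205, p(72)=5392783, p(73)=6185689, p(74)=7089500, p(75)=8118264, p(76)=9289091, p(77)=10619863.
Final step: p(78) = p(77) + p(76) - p(73) - p(71) + p(66) + p(63) - p(56) - p(52) + p(43) + p(38) - p(27) - p(21) + p(8) + p(1)
= 10619863 + 9289091 - 6185689 - 4697205 + 2323520 + 1505499 - 526823 - 281589 + 63261 + 26015 - 3010 - 792 + 22 + 1
= 12132164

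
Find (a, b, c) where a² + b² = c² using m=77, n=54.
(3013, 8316, 8845)

Euclid's formula: a = m² - n², b = 2mn, c = m² + n²
m = 77, n = 54
a = 77² - 54² = 5929 - 2916 = 3013
b = 2 × 77 × 54 = 8316
c = 77² + 54² = 5929 + 2916 = 8845
Verification: 3013² + 8316² = 9078169 + 69155856 = 78234025 = 8845² ✓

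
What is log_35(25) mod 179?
32

Baby-step giant-step with step n = ⌈√179⌉ = 14.
Baby steps 35^j mod 179 (j:value) for j=0..13: 0:1, 1:35, 2:151, 3:94, 4:68, 5:53, 6:65, 7:127, 8:149, 9:24, 10:124, 11:44, 12:108, 13:21.
Giant-step multiplier: 35^(-14) ≡ 35^(178-14) = 35^164 ≡ 66 (mod 179).
Giant steps γ_i = 25·66^i mod 179: γ_0=25, γ_1=39, γ_2=68 (in table at j=4).
x = i·n + j = 2·14 + 4 = 32.
Check: 35^32 ≡ 25 (mod 179).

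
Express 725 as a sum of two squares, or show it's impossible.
7² + 26² (a=7, b=26)

Factorization: 725 = 5^2 × 29
By Fermat: n is sum of two squares iff every prime p ≡ 3 (mod 4) appears to even power.
All primes ≡ 3 (mod 4) appear to even power.
Search a = 0, 1, 2, … for 725 - a² a perfect square: first hit at a = 7: 725 - 49 = 676 = 26².
725 = 7² + 26² = 49 + 676 ✓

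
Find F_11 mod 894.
89

Matrix identity: Q^n = [[F_(n+1), F_n], [F_n, F_(n-1)]] with Q = [[1,1],[1,0]].
n = 11 = 1011₂. Square-and-multiply, entries mod 894:
Q^1 = [[1,1],[1,0]]
Q^2 = (Q^1)² = [[2,1],[1,1]]
Q^5 = (Q^2)²·Q = [[8,5],[5,3]]
Q^11 = (Q^5)²·Q = [[144,89],[89,55]]
F_11 mod 894 = Q^11[0][1] = 89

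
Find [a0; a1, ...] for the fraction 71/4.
[17; 1, 3]

Euclidean algorithm steps:
71 = 17 × 4 + 3
4 = 1 × 3 + 1
3 = 3 × 1 + 0
Continued fraction: [17; 1, 3]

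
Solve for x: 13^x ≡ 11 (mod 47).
9

Baby-step giant-step with step n = ⌈√47⌉ = 7.
Baby steps 13^j mod 47 (j:value) for j=0..6: 0:1, 1:13, 2:28, 3:35, 4:32, 5:40, 6:3.
Giant-step multiplier: 13^(-7) ≡ 13^(46-7) = 13^39 ≡ 41 (mod 47).
Giant steps γ_i = 11·41^i mod 47: γ_0=11, γ_1=28 (in table at j=2).
x = i·n + j = 1·7 + 2 = 9.
Check: 13^9 ≡ 11 (mod 47).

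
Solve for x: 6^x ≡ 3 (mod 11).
2

Baby-step giant-step with step n = ⌈√11⌉ = 4.
Baby steps 6^j mod 11 (j:value) for j=0..3: 0:1, 1:6, 2:3, 3:7.
h = 3 is already in the table at j=2, so x = 2.
Check: 6^2 ≡ 3 (mod 11).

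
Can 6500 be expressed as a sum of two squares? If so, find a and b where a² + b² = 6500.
10² + 80² (a=10, b=80)

Factorization: 6500 = 2^2 × 5^3 × 13
By Fermat: n is sum of two squares iff every prime p ≡ 3 (mod 4) appears to even power.
All primes ≡ 3 (mod 4) appear to even power.
Search a = 0, 1, 2, … for 6500 - a² a perfect square: first hit at a = 10: 6500 - 100 = 6400 = 80².
6500 = 10² + 80² = 100 + 6400 ✓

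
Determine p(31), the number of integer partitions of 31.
6842

p(n) counts ways to write n as a sum of positive integers (order ignored).
Euler's pentagonal recurrence: p(k) = p(k-1) + p(k-2) - p(k-5) - p(k-7) + p(k-12) + p(k-15) - ... (offsets j(3j∓1)/2, signs ++--, p(0)=1, p(<0)=0).
DP table for k = 0..30: p(0)=1, p(1)=1, p(2)=2, p(3)=3, p(4)=5, p(5)=7, p(6)=11, p(7)=15, p(8)=22, p(9)=30, p(10)=42, p(11)=56, p(12)=77, p(13)=101, p(14)=135, p(15)=176, p(16)=231, p(17)=297, p(18)=385, p(19)=490, p(20)=627, p(21)=792, p(22)=1002, p(23)=1255, p(24)=1575, p(25)=1958, p(26)=2436, p(27)=3010, p(28)=3718, p(29)=4565, p(30)=5604.
Final step: p(31) = p(30) + p(29) - p(26) - p(24) + p(19) + p(16) - p(9) - p(5)
= 5604 + 4565 - 2436 - 1575 + 490 + 231 - 30 - 7
= 6842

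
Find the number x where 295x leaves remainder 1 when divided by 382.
281

gcd(295, 382) = 1, so the inverse exists.
Extended Euclidean algorithm on (382, 295):
382 = 1 × 295 + 87  ⟹  87 = (1)·382 + (-1)·295
295 = 3 × 87 + 34  ⟹  34 = (-3)·382 + (4)·295
87 = 2 × 34 + 19  ⟹  19 = (7)·382 + (-9)·295
34 = 1 × 19 + 15  ⟹  15 = (-10)·382 + (13)·295
19 = 1 × 15 + 4  ⟹  4 = (17)·382 + (-22)·295
15 = 3 × 4 + 3  ⟹  3 = (-61)·382 + (79)·295
4 = 1 × 3 + 1  ⟹  1 = (78)·382 + (-101)·295
So (-101)·295 ≡ 1 (mod 382), i.e. 295^(-1) ≡ -101 ≡ 281 (mod 382).
Check: 295 × 281 = 82895 ≡ 1 (mod 382)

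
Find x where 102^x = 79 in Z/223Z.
215

Baby-step giant-step with step n = ⌈√223⌉ = 15.
Baby steps 102^j mod 223 (j:value) for j=0..14: 0:1, 1:102, 2:146, 3:174, 4:131, 5:205, 6:171, 7:48, 8:213, 9:95, 10:101, 11:44, 12:28, 13:180, 14:74.
Giant-step multiplier: 102^(-15) ≡ 102^(222-15) = 102^207 ≡ 59 (mod 223).
Giant steps γ_i = 79·59^i mod 223: γ_0=79, γ_1=201, γ_2=40, γ_3=130, γ_4=88, γ_5=63, γ_6=149, γ_7=94, γ_8=194, γ_9=73, γ_10=70, γ_11=116, γ_12=154, γ_13=166, γ_14=205 (in table at j=5).
x = i·n + j = 14·15 + 5 = 215.
Check: 102^215 ≡ 79 (mod 223).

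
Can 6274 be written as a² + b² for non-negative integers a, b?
55² + 57² (a=55, b=57)

Factorization: 6274 = 2 × 3137
By Fermat: n is sum of two squares iff every prime p ≡ 3 (mod 4) appears to even power.
All primes ≡ 3 (mod 4) appear to even power.
Search a = 0, 1, 2, … for 6274 - a² a perfect square: first hit at a = 55: 6274 - 3025 = 3249 = 57².
6274 = 55² + 57² = 3025 + 3249 ✓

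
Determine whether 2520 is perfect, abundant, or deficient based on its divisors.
abundant

Proper divisors of 2520: sum = 1 + 2 + 3 + 4 + 5 + 6 + 7 + 8 + ... + 504 + 630 + 840 + 1260 (47 divisors) = 6840
Since 6840 > 2520, 2520 is abundant.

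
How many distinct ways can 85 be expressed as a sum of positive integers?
30167357

p(n) counts ways to write n as a sum of positive integers (order ignored).
Euler's pentagonal recurrence: p(k) = p(k-1) + p(k-2) - p(k-5) - p(k-7) + p(k-12) + p(k-15) - ... (offsets j(3j∓1)/2, signs ++--, p(0)=1, p(<0)=0).
DP table for k = 0..84: p(0)=1, p(1)=1, p(2)=2, p(3)=3, p(4)=5, p(5)=7, p(6)=11, p(7)=15, p(8)=22, p(9)=30, p(10)=42, p(11)=56, p(12)=77, p(13)=101, p(14)=135, p(15)=176, p(16)=231, p(17)=297, p(18)=385, p(19)=490, p(20)=627, p(21)=792, p(22)=1002, p(23)=1255, p(24)=1575, p(25)=1958, p(26)=2436, p(27)=3010, p(28)=3718, p(29)=4565, p(30)=5604, p(31)=6842, p(32)=8349, p(33)=10143, p(34)=12310, p(35)=14883, p(36)=17977, p(37)=21637, p(38)=26015, p(39)=31185, p(40)=37338, p(41)=44583, p(42)=53174, p(43)=63261, p(44)=75175, p(45)=89134, p(46)=105558, p(47)=124754, p(48)=147273, p(49)=173525, p(50)=204226, p(51)=239943, p(52)=281589, p(53)=329931, p(54)=386155, p(55)=451276, p(56)=526823, p(57)=614154, p(58)=715220, p(59)=831820, p(60)=966467, p(61)=1121505, p(62)=1300156, p(63)=1505499, p(64)=1741630, p(65)=2012558, p(66)=2323520, p(67)=2679689, p(68)=3087735, p(69)=3554345, p(70)=4087968, p(71)=4697205, p(72)=5392783, p(73)=6185689, p(74)=7089500, p(75)=8118264, p(76)=9289091, p(77)=10619863, p(78)=12132164, p(79)=13848650, p(80)=15796476, p(81)=18004327, p(82)=20506255, p(83)=23338469, p(84)=26543660.
Final step: p(85) = p(84) + p(83) - p(80) - p(78) + p(73) + p(70) - p(63) - p(59) + p(50) + p(45) - p(34) - p(28) + p(15) + p(8)
= 26543660 + 23338469 - 15796476 - 12132164 + 6185689 + 4087968 - 1505499 - 831820 + 204226 + 89134 - 12310 - 3718 + 176 + 22
= 30167357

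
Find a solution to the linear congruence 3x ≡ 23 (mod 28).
x ≡ 17 (mod 28)

gcd(3, 28) = 1, which divides 23, so solutions exist.
Find 3^(-1) mod 28 by the extended Euclidean algorithm:
28 = 9 × 3 + 1  ⟹  1 = (1)·28 + (-9)·3
So (-9)·3 ≡ 1 (mod 28), i.e. 3^(-1) ≡ -9 ≡ 19 (mod 28).
x ≡ 19 × 23 = 437 ≡ 17 (mod 28).
Check: 3 × 17 = 51 ≡ 23 (mod 28).
Unique solution: x ≡ 17 (mod 28)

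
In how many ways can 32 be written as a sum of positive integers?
8349

p(n) counts ways to write n as a sum of positive integers (order ignored).
Euler's pentagonal recurrence: p(k) = p(k-1) + p(k-2) - p(k-5) - p(k-7) + p(k-12) + p(k-15) - ... (offsets j(3j∓1)/2, signs ++--, p(0)=1, p(<0)=0).
DP table for k = 0..31: p(0)=1, p(1)=1, p(2)=2, p(3)=3, p(4)=5, p(5)=7, p(6)=11, p(7)=15, p(8)=22, p(9)=30, p(10)=42, p(11)=56, p(12)=77, p(13)=101, p(14)=135, p(15)=176, p(16)=231, p(17)=297, p(18)=385, p(19)=490, p(20)=627, p(21)=792, p(22)=1002, p(23)=1255, p(24)=1575, p(25)=1958, p(26)=2436, p(27)=3010, p(28)=3718, p(29)=4565, p(30)=5604, p(31)=6842.
Final step: p(32) = p(31) + p(30) - p(27) - p(25) + p(20) + p(17) - p(10) - p(6)
= 6842 + 5604 - 3010 - 1958 + 627 + 297 - 42 - 11
= 8349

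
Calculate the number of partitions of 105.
342325709

p(n) counts ways to write n as a sum of positive integers (order ignored).
Euler's pentagonal recurrence: p(k) = p(k-1) + p(k-2) - p(k-5) - p(k-7) + p(k-12) + p(k-15) - ... (offsets j(3j∓1)/2, signs ++--, p(0)=1, p(<0)=0).
DP table for k = 0..104: p(0)=1, p(1)=1, p(2)=2, p(3)=3, p(4)=5, p(5)=7, p(6)=11, p(7)=15, p(8)=22, p(9)=30, p(10)=42, p(11)=56, p(12)=77, p(13)=101, p(14)=135, p(15)=176, p(16)=231, p(17)=297, p(18)=385, p(19)=490, p(20)=627, p(21)=792, p(22)=1002, p(23)=1255, p(24)=1575, p(25)=1958, p(26)=2436, p(27)=3010, p(28)=3718, p(29)=4565, p(30)=5604, p(31)=6842, p(32)=8349, p(33)=10143, p(34)=12310, p(35)=14883, p(36)=17977, p(37)=21637, p(38)=26015, p(39)=31185, p(40)=37338, p(41)=44583, p(42)=53174, p(43)=63261, p(44)=75175, p(45)=89134, p(46)=105558, p(47)=124754, p(48)=147273, p(49)=173525, p(50)=204226, p(51)=239943, p(52)=281589, p(53)=329931, p(54)=386155, p(55)=451276, p(56)=526823, p(57)=614154, p(58)=715220, p(59)=831820, p(60)=966467, p(61)=1121505, p(62)=1300156, p(63)=1505499, p(64)=1741630, p(65)=2012558, p(66)=2323520, p(67)=2679689, p(68)=3087735, p(69)=3554345, p(70)=4087968, p(71)=4697205, p(72)=5392783, p(73)=6185689, p(74)=7089500, p(75)=8118264, p(76)=9289091, p(77)=10619863, p(78)=12132164, p(79)=13848650, p(80)=15796476, p(81)=18004327, p(82)=20506255, p(83)=23338469, p(84)=26543660, p(85)=30167357, p(86)=34262962, p(87)=38887673, p(88)=44108109, p(89)=49995925, p(90)=56634173, p(91)=64112359, p(92)=72533807, p(93)=82010177, p(94)=92669720, p(95)=104651419, p(96)=118114304, p(97)=133230930, p(98)=150198136, p(99)=169229875, p(100)=190569292, p(101)=214481126, p(102)=241265379, p(103)=271248950, p(104)=304801365.
Final step: p(105) = p(104) + p(103) - p(100) - p(98) + p(93) + p(90) - p(83) - p(79) + p(70) + p(65) - p(54) - p(48) + p(35) + p(28) - p(13) - p(5)
= 304801365 + 271248950 - 190569292 - 150198136 + 82010177 + 56634173 - 23338469 - 13848650 + 4087968 + 2012558 - 386155 - 147273 + 14883 + 3718 - 101 - 7
= 342325709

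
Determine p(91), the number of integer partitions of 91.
64112359

p(n) counts ways to write n as a sum of positive integers (order ignored).
Euler's pentagonal recurrence: p(k) = p(k-1) + p(k-2) - p(k-5) - p(k-7) + p(k-12) + p(k-15) - ... (offsets j(3j∓1)/2, signs ++--, p(0)=1, p(<0)=0).
DP table for k = 0..90: p(0)=1, p(1)=1, p(2)=2, p(3)=3, p(4)=5, p(5)=7, p(6)=11, p(7)=15, p(8)=22, p(9)=30, p(10)=42, p(11)=56, p(12)=77, p(13)=101, p(14)=135, p(15)=176, p(16)=231, p(17)=297, p(18)=385, p(19)=490, p(20)=627, p(21)=792, p(22)=1002, p(23)=1255, p(24)=1575, p(25)=1958, p(26)=2436, p(27)=3010, p(28)=3718, p(29)=4565, p(30)=5604, p(31)=6842, p(32)=8349, p(33)=10143, p(34)=12310, p(35)=14883, p(36)=17977, p(37)=21637, p(38)=26015, p(39)=31185, p(40)=37338, p(41)=44583, p(42)=53174, p(43)=63261, p(44)=75175, p(45)=89134, p(46)=105558, p(47)=124754, p(48)=147273, p(49)=173525, p(50)=204226, p(51)=239943, p(52)=281589, p(53)=329931, p(54)=386155, p(55)=451276, p(56)=526823, p(57)=614154, p(58)=715220, p(59)=831820, p(60)=966467, p(61)=1121505, p(62)=1300156, p(63)=1505499, p(64)=1741630, p(65)=2012558, p(66)=2323520, p(67)=2679689, p(68)=3087735, p(69)=3554345, p(70)=4087968, p(71)=4697205, p(72)=5392783, p(73)=6185689, p(74)=7089500, p(75)=8118264, p(76)=9289091, p(77)=10619863, p(78)=12132164, p(79)=13848650, p(80)=15796476, p(81)=18004327, p(82)=20506255, p(83)=23338469, p(84)=26543660, p(85)=30167357, p(86)=34262962, p(87)=38887673, p(88)=44108109, p(89)=49995925, p(90)=56634173.
Final step: p(91) = p(90) + p(89) - p(86) - p(84) + p(79) + p(76) - p(69) - p(65) + p(56) + p(51) - p(40) - p(34) + p(21) + p(14)
= 56634173 + 49995925 - 34262962 - 26543660 + 13848650 + 9289091 - 3554345 - 2012558 + 526823 + 239943 - 37338 - 12310 + 792 + 135
= 64112359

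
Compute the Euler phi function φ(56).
24

56 = 2^3 × 7
φ(n) = n × ∏(1 - 1/p) for each prime p dividing n
φ(56) = 56 × (1 - 1/2) × (1 - 1/7) = 24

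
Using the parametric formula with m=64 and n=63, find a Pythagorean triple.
(127, 8064, 8065)

Euclid's formula: a = m² - n², b = 2mn, c = m² + n²
m = 64, n = 63
a = 64² - 63² = 4096 - 3969 = 127
b = 2 × 64 × 63 = 8064
c = 64² + 63² = 4096 + 3969 = 8065
Verification: 127² + 8064² = 16129 + 65028096 = 65044225 = 8065² ✓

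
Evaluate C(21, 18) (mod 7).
0

Using Lucas' theorem:
Write n=21 and k=18 in base 7:
n in base 7: [3, 0]
k in base 7: [2, 4]
C(21,18) mod 7 = ∏ C(n_i, k_i) mod 7
Digit binomials (mod 7): C(3,2) = 3; C(0,4) = 0 (k_i > n_i)
Product: 3 × 0 = 0 ≡ 0 (mod 7)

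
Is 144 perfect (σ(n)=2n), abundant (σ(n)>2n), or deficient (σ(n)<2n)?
abundant

Proper divisors of 144: sum = 1 + 2 + 3 + 4 + 6 + 8 + 9 + 12 + 16 + 18 + 24 + 36 + 48 + 72 = 259
Since 259 > 144, 144 is abundant.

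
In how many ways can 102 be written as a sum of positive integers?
241265379

p(n) counts ways to write n as a sum of positive integers (order ignored).
Euler's pentagonal recurrence: p(k) = p(k-1) + p(k-2) - p(k-5) - p(k-7) + p(k-12) + p(k-15) - ... (offsets j(3j∓1)/2, signs ++--, p(0)=1, p(<0)=0).
DP table for k = 0..101: p(0)=1, p(1)=1, p(2)=2, p(3)=3, p(4)=5, p(5)=7, p(6)=11, p(7)=15, p(8)=22, p(9)=30, p(10)=42, p(11)=56, p(12)=77, p(13)=101, p(14)=135, p(15)=176, p(16)=231, p(17)=297, p(18)=385, p(19)=490, p(20)=627, p(21)=792, p(22)=1002, p(23)=1255, p(24)=1575, p(25)=1958, p(26)=2436, p(27)=3010, p(28)=3718, p(29)=4565, p(30)=5604, p(31)=6842, p(32)=8349, p(33)=10143, p(34)=12310, p(35)=14883, p(36)=17977, p(37)=21637, p(38)=26015, p(39)=31185, p(40)=37338, p(41)=44583, p(42)=53174, p(43)=63261, p(44)=75175, p(45)=89134, p(46)=105558, p(47)=124754, p(48)=147273, p(49)=173525, p(50)=204226, p(51)=239943, p(52)=281589, p(53)=329931, p(54)=386155, p(55)=451276, p(56)=526823, p(57)=614154, p(58)=715220, p(59)=831820, p(60)=966467, p(61)=1121505, p(62)=1300156, p(63)=1505499, p(64)=1741630, p(65)=2012558, p(66)=2323520, p(67)=2679689, p(68)=3087735, p(69)=3554345, p(70)=4087968, p(71)=4697205, p(72)=5392783, p(73)=6185689, p(74)=7089500, p(75)=8118264, p(76)=9289091, p(77)=10619863, p(78)=12132164, p(79)=13848650, p(80)=15796476, p(81)=18004327, p(82)=20506255, p(83)=23338469, p(84)=26543660, p(85)=30167357, p(86)=34262962, p(87)=38887673, p(88)=44108109, p(89)=49995925, p(90)=56634173, p(91)=64112359, p(92)=72533807, p(93)=82010177, p(94)=92669720, p(95)=104651419, p(96)=118114304, p(97)=133230930, p(98)=150198136, p(99)=169229875, p(100)=190569292, p(101)=214481126.
Final step: p(102) = p(101) + p(100) - p(97) - p(95) + p(90) + p(87) - p(80) - p(76) + p(67) + p(62) - p(51) - p(45) + p(32) + p(25) - p(10) - p(2)
= 214481126 + 190569292 - 133230930 - 104651419 + 56634173 + 38887673 - 15796476 - 9289091 + 2679689 + 1300156 - 239943 - 89134 + 8349 + 1958 - 42 - 2
= 241265379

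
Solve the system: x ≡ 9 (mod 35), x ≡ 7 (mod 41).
499

Using Chinese Remainder Theorem:
M = 35 × 41 = 1435
M1 = 41, M2 = 35
y1 = 41^(-1) mod 35 = 6
y2 = 35^(-1) mod 41 = 34
x = (9×41×6 + 7×35×34) mod 1435 = 499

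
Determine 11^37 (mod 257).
88

Repeated squaring. Binary of 37 = 100101.
11^1 ≡ 11 (mod 257); 11^2 ≡ 121 (mod 257); 11^4 ≡ 249 (mod 257); 11^8 ≡ 64 (mod 257); 11^16 ≡ 241 (mod 257); 11^32 ≡ 256 (mod 257)
11^37 = 11^1 × 11^4 × 11^32 ≡ 88 (mod 257)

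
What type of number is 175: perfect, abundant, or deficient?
deficient

Proper divisors of 175: sum = 1 + 5 + 7 + 25 + 35 = 73
Since 73 < 175, 175 is deficient.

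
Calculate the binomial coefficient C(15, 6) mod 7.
0

Using Lucas' theorem:
Write n=15 and k=6 in base 7:
n in base 7: [2, 1]
k in base 7: [0, 6]
C(15,6) mod 7 = ∏ C(n_i, k_i) mod 7
Digit binomials (mod 7): C(2,0) = 1; C(1,6) = 0 (k_i > n_i)
Product: 1 × 0 = 0 ≡ 0 (mod 7)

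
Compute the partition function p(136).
10015581680

p(n) counts ways to write n as a sum of positive integers (order ignored).
Euler's pentagonal recurrence: p(k) = p(k-1) + p(k-2) - p(k-5) - p(k-7) + p(k-12) + p(k-15) - ... (offsets j(3j∓1)/2, signs ++--, p(0)=1, p(<0)=0).
DP table for k = 0..135: p(0)=1, p(1)=1, p(2)=2, p(3)=3, p(4)=5, p(5)=7, p(6)=11, p(7)=15, p(8)=22, p(9)=30, p(10)=42, p(11)=56, p(12)=77, p(13)=101, p(14)=135, p(15)=176, p(16)=231, p(17)=297, p(18)=385, p(19)=490, p(20)=627, p(21)=792, p(22)=1002, p(23)=1255, p(24)=1575, p(25)=1958, p(26)=2436, p(27)=3010, p(28)=3718, p(29)=4565, p(30)=5604, p(31)=6842, p(32)=8349, p(33)=10143, p(34)=12310, p(35)=14883, p(36)=17977, p(37)=21637, p(38)=26015, p(39)=31185, p(40)=37338, p(41)=44583, p(42)=53174, p(43)=63261, p(44)=75175, p(45)=89134, p(46)=105558, p(47)=124754, p(48)=147273, p(49)=173525, p(50)=204226, p(51)=239943, p(52)=281589, p(53)=329931, p(54)=386155, p(55)=451276, p(56)=526823, p(57)=614154, p(58)=715220, p(59)=831820, p(60)=966467, p(61)=1121505, p(62)=1300156, p(63)=1505499, p(64)=1741630, p(65)=2012558, p(66)=2323520, p(67)=2679689, p(68)=3087735, p(69)=3554345, p(70)=4087968, p(71)=4697205, p(72)=5392783, p(73)=6185689, p(74)=7089500, p(75)=8118264, p(76)=9289091, p(77)=10619863, p(78)=12132164, p(79)=13848650, p(80)=15796476, p(81)=18004327, p(82)=20506255, p(83)=23338469, p(84)=26543660, p(85)=30167357, p(86)=34262962, p(87)=38887673, p(88)=44108109, p(89)=49995925, p(90)=56634173, p(91)=64112359, p(92)=72533807, p(93)=82010177, p(94)=92669720, p(95)=104651419, p(96)=118114304, p(97)=133230930, p(98)=150198136, p(99)=169229875, p(100)=190569292, p(101)=214481126, p(102)=241265379, p(103)=271248950, p(104)=304801365, p(105)=342325709, p(106)=384276336, p(107)=431149389, p(108)=483502844, p(109)=541946240, p(110)=607163746, p(111)=679903203, p(112)=761002156, p(113)=851376628, p(114)=952050665, p(115)=1064144451, p(116)=1188908248, p(117)=1327710076, p(118)=1482074143, p(119)=1653668665, p(120)=1844349560, p(121)=2056148051, p(122)=2291320912, p(123)=2552338241, p(124)=2841940500, p(125)=3163127352, p(126)=3519222692, p(127)=3913864295, p(128)=4351078600, p(129)=4835271870, p(130)=5371315400, p(131)=5964539504, p(132)=6620830889, p(133)=7346629512, p(134)=8149040695, p(135)=9035836076.
Final step: p(136) = p(135) + p(134) - p(131) - p(129) + p(124) + p(121) - p(114) - p(110) + p(101) + p(96) - p(85) - p(79) + p(66) + p(59) - p(44) - p(36) + p(19) + p(10)
= 9035836076 + 8149040695 - 5964539504 - 4835271870 + 2841940500 + 2056148051 - 952050665 - 607163746 + 214481126 + 118114304 - 30167357 - 13848650 + 2323520 + 831820 - 75175 - 17977 + 490 + 42
= 10015581680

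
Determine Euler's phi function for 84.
24

84 = 2^2 × 3 × 7
φ(n) = n × ∏(1 - 1/p) for each prime p dividing n
φ(84) = 84 × (1 - 1/2) × (1 - 1/3) × (1 - 1/7) = 24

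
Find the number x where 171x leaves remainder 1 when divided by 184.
99

gcd(171, 184) = 1, so the inverse exists.
Extended Euclidean algorithm on (184, 171):
184 = 1 × 171 + 13  ⟹  13 = (1)·184 + (-1)·171
171 = 13 × 13 + 2  ⟹  2 = (-13)·184 + (14)·171
13 = 6 × 2 + 1  ⟹  1 = (79)·184 + (-85)·171
So (-85)·171 ≡ 1 (mod 184), i.e. 171^(-1) ≡ -85 ≡ 99 (mod 184).
Check: 171 × 99 = 16929 ≡ 1 (mod 184)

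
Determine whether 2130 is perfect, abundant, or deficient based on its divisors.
abundant

Proper divisors of 2130: sum = 1 + 2 + 3 + 5 + 6 + 10 + 15 + 30 + 71 + 142 + 213 + 355 + 426 + 710 + 1065 = 3054
Since 3054 > 2130, 2130 is abundant.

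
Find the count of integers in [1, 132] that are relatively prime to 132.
40

132 = 2^2 × 3 × 11
φ(n) = n × ∏(1 - 1/p) for each prime p dividing n
φ(132) = 132 × (1 - 1/2) × (1 - 1/3) × (1 - 1/11) = 40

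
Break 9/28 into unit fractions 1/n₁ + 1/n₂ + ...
1/4 + 1/14

Greedy algorithm:
9/28: ceiling(28/9) = 4, use 1/4
1/14: ceiling(14/1) = 14, use 1/14
Result: 9/28 = 1/4 + 1/14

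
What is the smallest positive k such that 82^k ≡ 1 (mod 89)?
88

89 is prime, so ord(82) divides φ(89) = 88.
Divisors of 88: 1, 2, 4, 8, 11, 22, 44, 88.
Repeated squaring: 82^1 ≡ 82, 82^2 ≡ 49, 82^4 ≡ 87, 82^8 ≡ 4, 82^16 ≡ 16, 82^32 ≡ 78, 82^64 ≡ 32 (mod 89).
Test 82^d mod 89 for each divisor d in increasing order:
82^1 ≡ 82
82^2 ≡ 49
82^4 ≡ 87
82^8 ≡ 4
82^11 = 82^8·82^2·82^1 ≡ 52
82^22 = 82^16·82^4·82^2 ≡ 34
82^44 = 82^32·82^8·82^4 ≡ 88
82^88 = 82^64·82^16·82^8 ≡ 1  ← first divisor giving 1
The order is 88.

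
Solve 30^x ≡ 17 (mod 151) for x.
116

Baby-step giant-step with step n = ⌈√151⌉ = 13.
Baby steps 30^j mod 151 (j:value) for j=0..12: 0:1, 1:30, 2:145, 3:122, 4:36, 5:23, 6:86, 7:13, 8:88, 9:73, 10:76, 11:15, 12:148.
Giant-step multiplier: 30^(-13) ≡ 30^(150-13) = 30^137 ≡ 52 (mod 151).
Giant steps γ_i = 17·52^i mod 151: γ_0=17, γ_1=129, γ_2=64, γ_3=6, γ_4=10, γ_5=67, γ_6=11, γ_7=119, γ_8=148 (in table at j=12).
x = i·n + j = 8·13 + 12 = 116.
Check: 30^116 ≡ 17 (mod 151).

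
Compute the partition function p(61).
1121505

p(n) counts ways to write n as a sum of positive integers (order ignored).
Euler's pentagonal recurrence: p(k) = p(k-1) + p(k-2) - p(k-5) - p(k-7) + p(k-12) + p(k-15) - ... (offsets j(3j∓1)/2, signs ++--, p(0)=1, p(<0)=0).
DP table for k = 0..60: p(0)=1, p(1)=1, p(2)=2, p(3)=3, p(4)=5, p(5)=7, p(6)=11, p(7)=15, p(8)=22, p(9)=30, p(10)=42, p(11)=56, p(12)=77, p(13)=101, p(14)=135, p(15)=176, p(16)=231, p(17)=297, p(18)=385, p(19)=490, p(20)=627, p(21)=792, p(22)=1002, p(23)=1255, p(24)=1575, p(25)=1958, p(26)=2436, p(27)=3010, p(28)=3718, p(29)=4565, p(30)=5604, p(31)=6842, p(32)=8349, p(33)=10143, p(34)=12310, p(35)=14883, p(36)=17977, p(37)=21637, p(38)=26015, p(39)=31185, p(40)=37338, p(41)=44583, p(42)=53174, p(43)=63261, p(44)=75175, p(45)=89134, p(46)=105558, p(47)=124754, p(48)=147273, p(49)=173525, p(50)=204226, p(51)=239943, p(52)=281589, p(53)=329931, p(54)=386155, p(55)=451276, p(56)=526823, p(57)=614154, p(58)=715220, p(59)=831820, p(60)=966467.
Final step: p(61) = p(60) + p(59) - p(56) - p(54) + p(49) + p(46) - p(39) - p(35) + p(26) + p(21) - p(10) - p(4)
= 966467 + 831820 - 526823 - 386155 + 173525 + 105558 - 31185 - 14883 + 2436 + 792 - 42 - 5
= 1121505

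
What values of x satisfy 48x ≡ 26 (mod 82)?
x ≡ 33 (mod 41)

gcd(48, 82) = 2, which divides 26, so solutions exist.
Divide through by 2: 24x ≡ 13 (mod 41).
Find 24^(-1) mod 41 by the extended Euclidean algorithm:
41 = 1 × 24 + 17  ⟹  17 = (1)·41 + (-1)·24
24 = 1 × 17 + 7  ⟹  7 = (-1)·41 + (2)·24
17 = 2 × 7 + 3  ⟹  3 = (3)·41 + (-5)·24
7 = 2 × 3 + 1  ⟹  1 = (-7)·41 + (12)·24
So (12)·24 ≡ 1 (mod 41), i.e. 24^(-1) ≡ 12 (mod 41).
x ≡ 12 × 13 = 156 ≡ 33 (mod 41).
Check: 48 × 33 = 1584 ≡ 26 (mod 82).
x ≡ 33 (mod 41), giving 2 solutions mod 82.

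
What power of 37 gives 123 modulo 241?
236

Baby-step giant-step with step n = ⌈√241⌉ = 16.
Baby steps 37^j mod 241 (j:value) for j=0..15: 0:1, 1:37, 2:164, 3:43, 4:145, 5:63, 6:162, 7:210, 8:58, 9:218, 10:113, 11:84, 12:216, 13:39, 14:238, 15:130.
Giant-step multiplier: 37^(-16) ≡ 37^(240-16) = 37^224 ≡ 24 (mod 241).
Giant steps γ_i = 123·24^i mod 241: γ_0=123, γ_1=60, γ_2=235, γ_3=97, γ_4=159, γ_5=201, γ_6=4, γ_7=96, γ_8=135, γ_9=107, γ_10=158, γ_11=177, γ_12=151, γ_13=9, γ_14=216 (in table at j=12).
x = i·n + j = 14·16 + 12 = 236.
Check: 37^236 ≡ 123 (mod 241).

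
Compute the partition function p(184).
980462880430

p(n) counts ways to write n as a sum of positive integers (order ignored).
Euler's pentagonal recurrence: p(k) = p(k-1) + p(k-2) - p(k-5) - p(k-7) + p(k-12) + p(k-15) - ... (offsets j(3j∓1)/2, signs ++--, p(0)=1, p(<0)=0).
DP table for k = 0..183: p(0)=1, p(1)=1, p(2)=2, p(3)=3, p(4)=5, p(5)=7, p(6)=11, p(7)=15, p(8)=22, p(9)=30, p(10)=42, p(11)=56, p(12)=77, p(13)=101, p(14)=135, p(15)=176, p(16)=231, p(17)=297, p(18)=385, p(19)=490, p(20)=627, p(21)=792, p(22)=1002, p(23)=1255, p(24)=1575, p(25)=1958, p(26)=2436, p(27)=3010, p(28)=3718, p(29)=4565, p(30)=5604, p(31)=6842, p(32)=8349, p(33)=10143, p(34)=12310, p(35)=14883, p(36)=17977, p(37)=21637, p(38)=26015, p(39)=31185, p(40)=37338, p(41)=44583, p(42)=53174, p(43)=63261, p(44)=75175, p(45)=89134, p(46)=105558, p(47)=124754, p(48)=147273, p(49)=173525, p(50)=204226, p(51)=239943, p(52)=281589, p(53)=329931, p(54)=386155, p(55)=451276, p(56)=526823, p(57)=614154, p(58)=715220, p(59)=831820, p(60)=966467, p(61)=1121505, p(62)=1300156, p(63)=1505499, p(64)=1741630, p(65)=2012558, p(66)=2323520, p(67)=2679689, p(68)=3087735, p(69)=3554345, p(70)=4087968, p(71)=4697205, p(72)=5392783, p(73)=6185689, p(74)=7089500, p(75)=8118264, p(76)=9289091, p(77)=10619863, p(78)=12132164, p(79)=13848650, p(80)=15796476, p(81)=18004327, p(82)=20506255, p(83)=23338469, p(84)=26543660, p(85)=30167357, p(86)=34262962, p(87)=38887673, p(88)=44108109, p(89)=49995925, p(90)=56634173, p(91)=64112359, p(92)=72533807, p(93)=82010177, p(94)=92669720, p(95)=104651419, p(96)=118114304, p(97)=133230930, p(98)=150198136, p(99)=169229875, p(100)=190569292, p(101)=214481126, p(102)=241265379, p(103)=271248950, p(104)=304801365, p(105)=342325709, p(106)=384276336, p(107)=431149389, p(108)=483502844, p(109)=541946240, p(110)=607163746, p(111)=679903203, p(112)=761002156, p(113)=851376628, p(114)=952050665, p(115)=1064144451, p(116)=1188908248, p(117)=1327710076, p(118)=1482074143, p(119)=1653668665, p(120)=1844349560, p(121)=2056148051, p(122)=2291320912, p(123)=2552338241, p(124)=2841940500, p(125)=3163127352, p(126)=3519222692, p(127)=3913864295, p(128)=4351078600, p(129)=4835271870, p(130)=5371315400, p(131)=5964539504, p(132)=6620830889, p(133)=7346629512, p(134)=8149040695, p(135)=9035836076, p(136)=10015581680, p(137)=11097645016, p(138)=12292341831, p(139)=13610949895, p(140)=15065878135, p(141)=16670689208, p(142)=18440293320, p(143)=20390982757, p(144)=22540654445, p(145)=24908858009, p(146)=27517052599, p(147)=30388671978, p(148)=33549419497, p(149)=37027355200, p(150)=40853235313, p(151)=45060624582, p(152)=49686288421, p(153)=54770336324, p(154)=60356673280, p(155)=66493182097, p(156)=73232243759, p(157)=80630964769, p(158)=88751778802, p(159)=97662728555, p(160)=107438159466, p(161)=118159068427, p(162)=129913904637, p(163)=142798995930, p(164)=156919475295, p(165)=172389800255, p(166)=189334822579, p(167)=207890420102, p(168)=228204732751, p(169)=250438925115, p(170)=274768617130, p(171)=301384802048, p(172)=330495499613, p(173)=362326859895, p(174)=397125074750, p(175)=435157697830, p(176)=476715857290, p(177)=522115831195, p(178)=571701605655, p(179)=625846753120, p(180)=684957390936, p(181)=749474411781, p(182)=819876908323, p(183)=896684817527.
Final step: p(184) = p(183) + p(182) - p(179) - p(177) + p(172) + p(169) - p(162) - p(158) + p(149) + p(144) - p(133) - p(127) + p(114) + p(107) - p(92) - p(84) + p(67) + p(58) - p(39) - p(29) + p(8)
= 896684817527 + 819876908323 - 625846753120 - 522115831195 + 330495499613 + 250438925115 - 129913904637 - 88751778802 + 37027355200 + 22540654445 - 7346629512 - 3913864295 + 952050665 + 431149389 - 72533807 - 26543660 + 2679689 + 715220 - 31185 - 4565 + 22
= 980462880430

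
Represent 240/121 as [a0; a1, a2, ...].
[1; 1, 59, 2]

Euclidean algorithm steps:
240 = 1 × 121 + 119
121 = 1 × 119 + 2
119 = 59 × 2 + 1
2 = 2 × 1 + 0
Continued fraction: [1; 1, 59, 2]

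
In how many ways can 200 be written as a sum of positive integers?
3972999029388

p(n) counts ways to write n as a sum of positive integers (order ignored).
Euler's pentagonal recurrence: p(k) = p(k-1) + p(k-2) - p(k-5) - p(k-7) + p(k-12) + p(k-15) - ... (offsets j(3j∓1)/2, signs ++--, p(0)=1, p(<0)=0).
DP table for k = 0..199: p(0)=1, p(1)=1, p(2)=2, p(3)=3, p(4)=5, p(5)=7, p(6)=11, p(7)=15, p(8)=22, p(9)=30, p(10)=42, p(11)=56, p(12)=77, p(13)=101, p(14)=135, p(15)=176, p(16)=231, p(17)=297, p(18)=385, p(19)=490, p(20)=627, p(21)=792, p(22)=1002, p(23)=1255, p(24)=1575, p(25)=1958, p(26)=2436, p(27)=3010, p(28)=3718, p(29)=4565, p(30)=5604, p(31)=6842, p(32)=8349, p(33)=10143, p(34)=12310, p(35)=14883, p(36)=17977, p(37)=21637, p(38)=26015, p(39)=31185, p(40)=37338, p(41)=44583, p(42)=53174, p(43)=63261, p(44)=75175, p(45)=89134, p(46)=105558, p(47)=124754, p(48)=147273, p(49)=173525, p(50)=204226, p(51)=239943, p(52)=281589, p(53)=329931, p(54)=386155, p(55)=451276, p(56)=526823, p(57)=614154, p(58)=715220, p(59)=831820, p(60)=966467, p(61)=1121505, p(62)=1300156, p(63)=1505499, p(64)=1741630, p(65)=2012558, p(66)=2323520, p(67)=2679689, p(68)=3087735, p(69)=3554345, p(70)=4087968, p(71)=4697205, p(72)=5392783, p(73)=6185689, p(74)=7089500, p(75)=8118264, p(76)=9289091, p(77)=10619863, p(78)=12132164, p(79)=13848650, p(80)=15796476, p(81)=18004327, p(82)=20506255, p(83)=23338469, p(84)=26543660, p(85)=30167357, p(86)=34262962, p(87)=38887673, p(88)=44108109, p(89)=49995925, p(90)=56634173, p(91)=64112359, p(92)=72533807, p(93)=82010177, p(94)=92669720, p(95)=104651419, p(96)=118114304, p(97)=133230930, p(98)=150198136, p(99)=169229875, p(100)=190569292, p(101)=214481126, p(102)=241265379, p(103)=271248950, p(104)=304801365, p(105)=342325709, p(106)=384276336, p(107)=431149389, p(108)=483502844, p(109)=541946240, p(110)=607163746, p(111)=679903203, p(112)=761002156, p(113)=851376628, p(114)=952050665, p(115)=1064144451, p(116)=1188908248, p(117)=1327710076, p(118)=1482074143, p(119)=1653668665, p(120)=1844349560, p(121)=2056148051, p(122)=2291320912, p(123)=2552338241, p(124)=2841940500, p(125)=3163127352, p(126)=3519222692, p(127)=3913864295, p(128)=4351078600, p(129)=4835271870, p(130)=5371315400, p(131)=5964539504, p(132)=6620830889, p(133)=7346629512, p(134)=8149040695, p(135)=9035836076, p(136)=10015581680, p(137)=11097645016, p(138)=12292341831, p(139)=13610949895, p(140)=15065878135, p(141)=16670689208, p(142)=18440293320, p(143)=20390982757, p(144)=22540654445, p(145)=24908858009, p(146)=27517052599, p(147)=30388671978, p(148)=33549419497, p(149)=37027355200, p(150)=40853235313, p(151)=45060624582, p(152)=49686288421, p(153)=54770336324, p(154)=60356673280, p(155)=66493182097, p(156)=73232243759, p(157)=80630964769, p(158)=88751778802, p(159)=97662728555, p(160)=107438159466, p(161)=118159068427, p(162)=129913904637, p(163)=142798995930, p(164)=156919475295, p(165)=172389800255, p(166)=189334822579, p(167)=207890420102, p(168)=228204732751, p(169)=250438925115, p(170)=274768617130, p(171)=301384802048, p(172)=330495499613, p(173)=362326859895, p(174)=397125074750, p(175)=435157697830, p(176)=476715857290, p(177)=522115831195, p(178)=571701605655, p(179)=625846753120, p(180)=684957390936, p(181)=749474411781, p(182)=819876908323, p(183)=896684817527, p(184)=980462880430, p(185)=1071823774337, p(186)=1171432692373, p(187)=1280011042268, p(188)=1398341745571, p(189)=1527273599625, p(190)=1667727404093, p(191)=1820701100652, p(192)=1987276856363, p(193)=2168627105469, p(194)=2366022741845, p(195)=2580840212973, p(196)=2814570987591, p(197)=3068829878530, p(198)=3345365983698, p(199)=3646072432125.
Final step: p(200) = p(199) + p(198) - p(195) - p(193) + p(188) + p(185) - p(178) - p(174) + p(165) + p(160) - p(149) - p(143) + p(130) + p(123) - p(108) - p(100) + p(83) + p(74) - p(55) - p(45) + p(24) + p(13)
= 3646072432125 + 3345365983698 - 2580840212973 - 2168627105469 + 1398341745571 + 1071823774337 - 571701605655 - 397125074750 + 172389800255 + 107438159466 - 37027355200 - 20390982757 + 5371315400 + 2552338241 - 483502844 - 190569292 + 23338469 + 7089500 - 451276 - 89134 + 1575 + 101
= 3972999029388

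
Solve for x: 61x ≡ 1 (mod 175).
66

gcd(61, 175) = 1, so the inverse exists.
Extended Euclidean algorithm on (175, 61):
175 = 2 × 61 + 53  ⟹  53 = (1)·175 + (-2)·61
61 = 1 × 53 + 8  ⟹  8 = (-1)·175 + (3)·61
53 = 6 × 8 + 5  ⟹  5 = (7)·175 + (-20)·61
8 = 1 × 5 + 3  ⟹  3 = (-8)·175 + (23)·61
5 = 1 × 3 + 2  ⟹  2 = (15)·175 + (-43)·61
3 = 1 × 2 + 1  ⟹  1 = (-23)·175 + (66)·61
So (66)·61 ≡ 1 (mod 175), i.e. 61^(-1) ≡ 66 (mod 175).
Check: 61 × 66 = 4026 ≡ 1 (mod 175)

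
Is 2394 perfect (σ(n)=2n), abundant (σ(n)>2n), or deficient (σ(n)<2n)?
abundant

Proper divisors of 2394: sum = 1 + 2 + 3 + 6 + 7 + 9 + 14 + 18 + ... + 342 + 399 + 798 + 1197 (23 divisors) = 3846
Since 3846 > 2394, 2394 is abundant.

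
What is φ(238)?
96

238 = 2 × 7 × 17
φ(n) = n × ∏(1 - 1/p) for each prime p dividing n
φ(238) = 238 × (1 - 1/2) × (1 - 1/7) × (1 - 1/17) = 96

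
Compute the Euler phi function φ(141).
92

141 = 3 × 47
φ(n) = n × ∏(1 - 1/p) for each prime p dividing n
φ(141) = 141 × (1 - 1/3) × (1 - 1/47) = 92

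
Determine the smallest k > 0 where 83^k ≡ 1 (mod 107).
53

107 is prime, so ord(83) divides φ(107) = 106.
Divisors of 106: 1, 2, 53, 106.
Repeated squaring: 83^1 ≡ 83, 83^2 ≡ 41, 83^4 ≡ 76, 83^8 ≡ 105, 83^16 ≡ 4, 83^32 ≡ 16, 83^64 ≡ 42 (mod 107).
Test 83^d mod 107 for each divisor d in increasing order:
83^1 ≡ 83
83^2 ≡ 41
83^53 = 83^32·83^16·83^4·83^1 ≡ 1  ← first divisor giving 1
The order is 53.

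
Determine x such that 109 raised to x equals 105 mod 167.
123

Baby-step giant-step with step n = ⌈√167⌉ = 13.
Baby steps 109^j mod 167 (j:value) for j=0..12: 0:1, 1:109, 2:24, 3:111, 4:75, 5:159, 6:130, 7:142, 8:114, 9:68, 10:64, 11:129, 12:33.
Giant-step multiplier: 109^(-13) ≡ 109^(166-13) = 109^153 ≡ 13 (mod 167).
Giant steps γ_i = 105·13^i mod 167: γ_0=105, γ_1=29, γ_2=43, γ_3=58, γ_4=86, γ_5=116, γ_6=5, γ_7=65, γ_8=10, γ_9=130 (in table at j=6).
x = i·n + j = 9·13 + 6 = 123.
Check: 109^123 ≡ 105 (mod 167).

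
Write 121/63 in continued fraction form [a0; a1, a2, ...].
[1; 1, 11, 1, 1, 2]

Euclidean algorithm steps:
121 = 1 × 63 + 58
63 = 1 × 58 + 5
58 = 11 × 5 + 3
5 = 1 × 3 + 2
3 = 1 × 2 + 1
2 = 2 × 1 + 0
Continued fraction: [1; 1, 11, 1, 1, 2]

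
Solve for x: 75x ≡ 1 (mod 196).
115

gcd(75, 196) = 1, so the inverse exists.
Extended Euclidean algorithm on (196, 75):
196 = 2 × 75 + 46  ⟹  46 = (1)·196 + (-2)·75
75 = 1 × 46 + 29  ⟹  29 = (-1)·196 + (3)·75
46 = 1 × 29 + 17  ⟹  17 = (2)·196 + (-5)·75
29 = 1 × 17 + 12  ⟹  12 = (-3)·196 + (8)·75
17 = 1 × 12 + 5  ⟹  5 = (5)·196 + (-13)·75
12 = 2 × 5 + 2  ⟹  2 = (-13)·196 + (34)·75
5 = 2 × 2 + 1  ⟹  1 = (31)·196 + (-81)·75
So (-81)·75 ≡ 1 (mod 196), i.e. 75^(-1) ≡ -81 ≡ 115 (mod 196).
Check: 75 × 115 = 8625 ≡ 1 (mod 196)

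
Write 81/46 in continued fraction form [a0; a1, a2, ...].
[1; 1, 3, 5, 2]

Euclidean algorithm steps:
81 = 1 × 46 + 35
46 = 1 × 35 + 11
35 = 3 × 11 + 2
11 = 5 × 2 + 1
2 = 2 × 1 + 0
Continued fraction: [1; 1, 3, 5, 2]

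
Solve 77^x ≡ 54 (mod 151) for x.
83

Baby-step giant-step with step n = ⌈√151⌉ = 13.
Baby steps 77^j mod 151 (j:value) for j=0..12: 0:1, 1:77, 2:40, 3:60, 4:90, 5:135, 6:127, 7:115, 8:97, 9:70, 10:105, 11:82, 12:123.
Giant-step multiplier: 77^(-13) ≡ 77^(150-13) = 77^137 ≡ 133 (mod 151).
Giant steps γ_i = 54·133^i mod 151: γ_0=54, γ_1=85, γ_2=131, γ_3=58, γ_4=13, γ_5=68, γ_6=135 (in table at j=5).
x = i·n + j = 6·13 + 5 = 83.
Check: 77^83 ≡ 54 (mod 151).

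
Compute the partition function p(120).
1844349560

p(n) counts ways to write n as a sum of positive integers (order ignored).
Euler's pentagonal recurrence: p(k) = p(k-1) + p(k-2) - p(k-5) - p(k-7) + p(k-12) + p(k-15) - ... (offsets j(3j∓1)/2, signs ++--, p(0)=1, p(<0)=0).
DP table for k = 0..119: p(0)=1, p(1)=1, p(2)=2, p(3)=3, p(4)=5, p(5)=7, p(6)=11, p(7)=15, p(8)=22, p(9)=30, p(10)=42, p(11)=56, p(12)=77, p(13)=101, p(14)=135, p(15)=176, p(16)=231, p(17)=297, p(18)=385, p(19)=490, p(20)=627, p(21)=792, p(22)=1002, p(23)=1255, p(24)=1575, p(25)=1958, p(26)=2436, p(27)=3010, p(28)=3718, p(29)=4565, p(30)=5604, p(31)=6842, p(32)=8349, p(33)=10143, p(34)=12310, p(35)=14883, p(36)=17977, p(37)=21637, p(38)=26015, p(39)=31185, p(40)=37338, p(41)=44583, p(42)=53174, p(43)=63261, p(44)=75175, p(45)=89134, p(46)=105558, p(47)=124754, p(48)=147273, p(49)=173525, p(50)=204226, p(51)=239943, p(52)=281589, p(53)=329931, p(54)=386155, p(55)=451276, p(56)=526823, p(57)=614154, p(58)=715220, p(59)=831820, p(60)=966467, p(61)=1121505, p(62)=1300156, p(63)=1505499, p(64)=1741630, p(65)=2012558, p(66)=2323520, p(67)=2679689, p(68)=3087735, p(69)=3554345, p(70)=4087968, p(71)=4697205, p(72)=5392783, p(73)=6185689, p(74)=7089500, p(75)=8118264, p(76)=9289091, p(77)=10619863, p(78)=12132164, p(79)=13848650, p(80)=15796476, p(81)=18004327, p(82)=20506255, p(83)=23338469, p(84)=26543660, p(85)=30167357, p(86)=34262962, p(87)=38887673, p(88)=44108109, p(89)=49995925, p(90)=56634173, p(91)=64112359, p(92)=72533807, p(93)=82010177, p(94)=92669720, p(95)=104651419, p(96)=118114304, p(97)=133230930, p(98)=150198136, p(99)=169229875, p(100)=190569292, p(101)=214481126, p(102)=241265379, p(103)=271248950, p(104)=304801365, p(105)=342325709, p(106)=384276336, p(107)=431149389, p(108)=483502844, p(109)=541946240, p(110)=607163746, p(111)=679903203, p(112)=761002156, p(113)=851376628, p(114)=952050665, p(115)=1064144451, p(116)=1188908248, p(117)=1327710076, p(118)=1482074143, p(119)=1653668665.
Final step: p(120) = p(119) + p(118) - p(115) - p(113) + p(108) + p(105) - p(98) - p(94) + p(85) + p(80) - p(69) - p(63) + p(50) + p(43) - p(28) - p(20) + p(3)
= 1653668665 + 1482074143 - 1064144451 - 851376628 + 483502844 + 342325709 - 150198136 - 92669720 + 30167357 + 15796476 - 3554345 - 1505499 + 204226 + 63261 - 3718 - 627 + 3
= 1844349560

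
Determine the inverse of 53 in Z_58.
23

gcd(53, 58) = 1, so the inverse exists.
Extended Euclidean algorithm on (58, 53):
58 = 1 × 53 + 5  ⟹  5 = (1)·58 + (-1)·53
53 = 10 × 5 + 3  ⟹  3 = (-10)·58 + (11)·53
5 = 1 × 3 + 2  ⟹  2 = (11)·58 + (-12)·53
3 = 1 × 2 + 1  ⟹  1 = (-21)·58 + (23)·53
So (23)·53 ≡ 1 (mod 58), i.e. 53^(-1) ≡ 23 (mod 58).
Check: 53 × 23 = 1219 ≡ 1 (mod 58)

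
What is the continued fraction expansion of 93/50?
[1; 1, 6, 7]

Euclidean algorithm steps:
93 = 1 × 50 + 43
50 = 1 × 43 + 7
43 = 6 × 7 + 1
7 = 7 × 1 + 0
Continued fraction: [1; 1, 6, 7]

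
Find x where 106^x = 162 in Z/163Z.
81

Baby-step giant-step with step n = ⌈√163⌉ = 13.
Baby steps 106^j mod 163 (j:value) for j=0..12: 0:1, 1:106, 2:152, 3:138, 4:121, 5:112, 6:136, 7:72, 8:134, 9:23, 10:156, 11:73, 12:77.
Giant-step multiplier: 106^(-13) ≡ 106^(162-13) = 106^149 ≡ 68 (mod 163).
Giant steps γ_i = 162·68^i mod 163: γ_0=162, γ_1=95, γ_2=103, γ_3=158, γ_4=149, γ_5=26, γ_6=138 (in table at j=3).
x = i·n + j = 6·13 + 3 = 81.
Check: 106^81 ≡ 162 (mod 163).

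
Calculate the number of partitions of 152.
49686288421

p(n) counts ways to write n as a sum of positive integers (order ignored).
Euler's pentagonal recurrence: p(k) = p(k-1) + p(k-2) - p(k-5) - p(k-7) + p(k-12) + p(k-15) - ... (offsets j(3j∓1)/2, signs ++--, p(0)=1, p(<0)=0).
DP table for k = 0..151: p(0)=1, p(1)=1, p(2)=2, p(3)=3, p(4)=5, p(5)=7, p(6)=11, p(7)=15, p(8)=22, p(9)=30, p(10)=42, p(11)=56, p(12)=77, p(13)=101, p(14)=135, p(15)=176, p(16)=231, p(17)=297, p(18)=385, p(19)=490, p(20)=627, p(21)=792, p(22)=1002, p(23)=1255, p(24)=1575, p(25)=1958, p(26)=2436, p(27)=3010, p(28)=3718, p(29)=4565, p(30)=5604, p(31)=6842, p(32)=8349, p(33)=10143, p(34)=12310, p(35)=14883, p(36)=17977, p(37)=21637, p(38)=26015, p(39)=31185, p(40)=37338, p(41)=44583, p(42)=53174, p(43)=63261, p(44)=75175, p(45)=89134, p(46)=105558, p(47)=124754, p(48)=147273, p(49)=173525, p(50)=204226, p(51)=239943, p(52)=281589, p(53)=329931, p(54)=386155, p(55)=451276, p(56)=526823, p(57)=614154, p(58)=715220, p(59)=831820, p(60)=966467, p(61)=1121505, p(62)=1300156, p(63)=1505499, p(64)=1741630, p(65)=2012558, p(66)=2323520, p(67)=2679689, p(68)=3087735, p(69)=3554345, p(70)=4087968, p(71)=4697205, p(72)=5392783, p(73)=6185689, p(74)=7089500, p(75)=8118264, p(76)=9289091, p(77)=10619863, p(78)=12132164, p(79)=13848650, p(80)=15796476, p(81)=18004327, p(82)=20506255, p(83)=23338469, p(84)=26543660, p(85)=30167357, p(86)=34262962, p(87)=38887673, p(88)=44108109, p(89)=49995925, p(90)=56634173, p(91)=64112359, p(92)=72533807, p(93)=82010177, p(94)=92669720, p(95)=104651419, p(96)=118114304, p(97)=133230930, p(98)=150198136, p(99)=169229875, p(100)=190569292, p(101)=214481126, p(102)=241265379, p(103)=271248950, p(104)=304801365, p(105)=342325709, p(106)=384276336, p(107)=431149389, p(108)=483502844, p(109)=541946240, p(110)=607163746, p(111)=679903203, p(112)=761002156, p(113)=851376628, p(114)=952050665, p(115)=1064144451, p(116)=1188908248, p(117)=1327710076, p(118)=1482074143, p(119)=1653668665, p(120)=1844349560, p(121)=2056148051, p(122)=2291320912, p(123)=2552338241, p(124)=2841940500, p(125)=3163127352, p(126)=3519222692, p(127)=3913864295, p(128)=4351078600, p(129)=4835271870, p(130)=5371315400, p(131)=5964539504, p(132)=6620830889, p(133)=7346629512, p(134)=8149040695, p(135)=9035836076, p(136)=10015581680, p(137)=11097645016, p(138)=12292341831, p(139)=13610949895, p(140)=15065878135, p(141)=16670689208, p(142)=18440293320, p(143)=20390982757, p(144)=22540654445, p(145)=24908858009, p(146)=27517052599, p(147)=30388671978, p(148)=33549419497, p(149)=37027355200, p(150)=40853235313, p(151)=45060624582.
Final step: p(152) = p(151) + p(150) - p(147) - p(145) + p(140) + p(137) - p(130) - p(126) + p(117) + p(112) - p(101) - p(95) + p(82) + p(75) - p(60) - p(52) + p(35) + p(26) - p(7)
= 45060624582 + 40853235313 - 30388671978 - 24908858009 + 15065878135 + 11097645016 - 5371315400 - 3519222692 + 1327710076 + 761002156 - 214481126 - 104651419 + 20506255 + 8118264 - 966467 - 281589 + 14883 + 2436 - 15
= 49686288421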